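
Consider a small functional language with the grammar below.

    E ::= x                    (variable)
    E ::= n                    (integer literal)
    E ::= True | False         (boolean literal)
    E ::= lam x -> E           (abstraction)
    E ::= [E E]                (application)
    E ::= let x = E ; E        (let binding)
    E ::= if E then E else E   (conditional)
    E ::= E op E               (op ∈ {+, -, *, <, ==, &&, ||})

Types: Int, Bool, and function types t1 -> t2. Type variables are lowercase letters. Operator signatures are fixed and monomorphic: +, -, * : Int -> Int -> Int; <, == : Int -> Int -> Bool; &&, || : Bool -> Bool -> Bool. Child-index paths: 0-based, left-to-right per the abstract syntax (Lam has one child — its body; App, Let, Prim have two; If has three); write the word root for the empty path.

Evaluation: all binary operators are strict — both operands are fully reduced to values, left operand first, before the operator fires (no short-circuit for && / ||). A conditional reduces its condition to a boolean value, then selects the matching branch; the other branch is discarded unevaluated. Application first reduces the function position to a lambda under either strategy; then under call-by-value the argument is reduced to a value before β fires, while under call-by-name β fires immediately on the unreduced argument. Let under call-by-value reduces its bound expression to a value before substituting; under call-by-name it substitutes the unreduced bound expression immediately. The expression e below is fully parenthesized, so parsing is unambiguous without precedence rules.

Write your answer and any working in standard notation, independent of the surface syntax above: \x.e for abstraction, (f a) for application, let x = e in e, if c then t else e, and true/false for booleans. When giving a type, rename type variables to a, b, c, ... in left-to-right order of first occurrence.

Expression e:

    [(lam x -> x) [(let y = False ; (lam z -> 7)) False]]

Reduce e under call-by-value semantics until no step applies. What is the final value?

Answer: 7

Trace:
step 0: ((\x.x) ((let y = false in (\z.7)) false))
step 1: [let@1.0] ((\x.x) ((\z.7) false))
step 2: [beta@1] ((\x.x) 7)
step 3: [beta@root] 7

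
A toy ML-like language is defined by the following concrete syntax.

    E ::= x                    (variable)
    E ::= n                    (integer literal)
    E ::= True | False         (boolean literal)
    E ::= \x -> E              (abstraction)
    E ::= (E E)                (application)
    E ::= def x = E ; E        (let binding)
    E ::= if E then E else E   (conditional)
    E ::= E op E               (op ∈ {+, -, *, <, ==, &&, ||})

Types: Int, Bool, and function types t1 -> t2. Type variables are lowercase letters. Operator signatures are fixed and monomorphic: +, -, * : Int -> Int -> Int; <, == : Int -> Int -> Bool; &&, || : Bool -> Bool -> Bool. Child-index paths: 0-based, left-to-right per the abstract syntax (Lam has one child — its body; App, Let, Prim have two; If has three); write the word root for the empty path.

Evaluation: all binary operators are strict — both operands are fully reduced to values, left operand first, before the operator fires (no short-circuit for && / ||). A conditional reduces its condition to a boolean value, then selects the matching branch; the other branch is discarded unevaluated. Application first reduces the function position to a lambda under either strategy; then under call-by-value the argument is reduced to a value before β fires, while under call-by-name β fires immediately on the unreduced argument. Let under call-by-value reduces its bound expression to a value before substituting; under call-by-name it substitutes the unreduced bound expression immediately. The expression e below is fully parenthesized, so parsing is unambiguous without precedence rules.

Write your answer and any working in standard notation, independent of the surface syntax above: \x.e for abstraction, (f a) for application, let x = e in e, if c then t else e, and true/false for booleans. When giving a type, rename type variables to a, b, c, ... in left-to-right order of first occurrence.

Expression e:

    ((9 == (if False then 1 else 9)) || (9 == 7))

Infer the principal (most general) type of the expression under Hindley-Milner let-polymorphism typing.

Trace:
  unify Int ~ Int
  unify Bool ~ Bool
  unify Int ~ Int
  unify Int ~ Int
  unify Bool ~ Bool
  unify Int ~ Int
  unify Int ~ Int
  unify Bool ~ Bool

Answer: Bool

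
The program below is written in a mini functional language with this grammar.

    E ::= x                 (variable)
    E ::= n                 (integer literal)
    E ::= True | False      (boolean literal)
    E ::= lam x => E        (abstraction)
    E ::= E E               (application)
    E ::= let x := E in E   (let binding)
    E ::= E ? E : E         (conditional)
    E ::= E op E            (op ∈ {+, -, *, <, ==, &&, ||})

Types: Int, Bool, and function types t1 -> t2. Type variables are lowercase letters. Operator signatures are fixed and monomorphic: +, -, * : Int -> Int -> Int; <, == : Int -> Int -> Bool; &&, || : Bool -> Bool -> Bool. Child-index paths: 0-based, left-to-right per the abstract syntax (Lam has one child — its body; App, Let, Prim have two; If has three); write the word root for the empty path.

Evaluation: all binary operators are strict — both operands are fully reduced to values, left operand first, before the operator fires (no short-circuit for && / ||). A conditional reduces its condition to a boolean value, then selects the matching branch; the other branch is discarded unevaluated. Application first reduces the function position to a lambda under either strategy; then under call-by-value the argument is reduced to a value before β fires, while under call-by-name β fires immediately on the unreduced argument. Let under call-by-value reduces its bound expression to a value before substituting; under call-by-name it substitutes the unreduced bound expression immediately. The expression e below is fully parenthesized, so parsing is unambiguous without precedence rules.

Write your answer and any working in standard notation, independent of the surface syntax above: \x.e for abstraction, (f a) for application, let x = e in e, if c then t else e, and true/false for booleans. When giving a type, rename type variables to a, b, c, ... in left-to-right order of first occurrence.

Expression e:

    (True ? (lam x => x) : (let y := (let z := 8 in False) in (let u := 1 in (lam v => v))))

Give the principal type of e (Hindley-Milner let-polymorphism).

Derivation:
  unify Bool ~ Bool
x : a
\x._ : a -> a
let z : Int
let y : Bool
let u : Int
v : b
\v._ : b -> b
  unify a -> a ~ b -> b
  unify a ~ b
  unify b ~ b

Answer: a -> a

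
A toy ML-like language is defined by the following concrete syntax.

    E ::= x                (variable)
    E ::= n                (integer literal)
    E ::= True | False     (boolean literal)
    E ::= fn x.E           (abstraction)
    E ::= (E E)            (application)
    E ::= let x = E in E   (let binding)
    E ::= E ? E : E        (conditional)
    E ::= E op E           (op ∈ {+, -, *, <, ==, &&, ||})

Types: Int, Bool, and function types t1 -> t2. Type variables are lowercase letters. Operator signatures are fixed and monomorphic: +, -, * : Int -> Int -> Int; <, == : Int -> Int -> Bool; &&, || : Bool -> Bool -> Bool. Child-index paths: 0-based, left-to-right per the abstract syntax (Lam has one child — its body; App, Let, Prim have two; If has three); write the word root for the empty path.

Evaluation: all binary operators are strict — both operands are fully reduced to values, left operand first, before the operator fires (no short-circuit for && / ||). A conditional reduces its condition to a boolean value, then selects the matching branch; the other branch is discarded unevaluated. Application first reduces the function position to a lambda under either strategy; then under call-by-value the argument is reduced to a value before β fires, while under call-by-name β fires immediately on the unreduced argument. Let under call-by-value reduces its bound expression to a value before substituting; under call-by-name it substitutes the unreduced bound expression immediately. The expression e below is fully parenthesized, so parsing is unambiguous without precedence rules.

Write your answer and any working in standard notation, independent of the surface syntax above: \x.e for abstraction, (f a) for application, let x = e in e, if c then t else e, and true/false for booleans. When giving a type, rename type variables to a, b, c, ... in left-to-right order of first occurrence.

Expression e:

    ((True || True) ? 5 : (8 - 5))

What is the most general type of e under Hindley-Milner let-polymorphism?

Answer: Int

Trace:
  unify Bool ~ Bool
  unify Bool ~ Bool
  unify Bool ~ Bool
  unify Int ~ Int
  unify Int ~ Int
  unify Int ~ Int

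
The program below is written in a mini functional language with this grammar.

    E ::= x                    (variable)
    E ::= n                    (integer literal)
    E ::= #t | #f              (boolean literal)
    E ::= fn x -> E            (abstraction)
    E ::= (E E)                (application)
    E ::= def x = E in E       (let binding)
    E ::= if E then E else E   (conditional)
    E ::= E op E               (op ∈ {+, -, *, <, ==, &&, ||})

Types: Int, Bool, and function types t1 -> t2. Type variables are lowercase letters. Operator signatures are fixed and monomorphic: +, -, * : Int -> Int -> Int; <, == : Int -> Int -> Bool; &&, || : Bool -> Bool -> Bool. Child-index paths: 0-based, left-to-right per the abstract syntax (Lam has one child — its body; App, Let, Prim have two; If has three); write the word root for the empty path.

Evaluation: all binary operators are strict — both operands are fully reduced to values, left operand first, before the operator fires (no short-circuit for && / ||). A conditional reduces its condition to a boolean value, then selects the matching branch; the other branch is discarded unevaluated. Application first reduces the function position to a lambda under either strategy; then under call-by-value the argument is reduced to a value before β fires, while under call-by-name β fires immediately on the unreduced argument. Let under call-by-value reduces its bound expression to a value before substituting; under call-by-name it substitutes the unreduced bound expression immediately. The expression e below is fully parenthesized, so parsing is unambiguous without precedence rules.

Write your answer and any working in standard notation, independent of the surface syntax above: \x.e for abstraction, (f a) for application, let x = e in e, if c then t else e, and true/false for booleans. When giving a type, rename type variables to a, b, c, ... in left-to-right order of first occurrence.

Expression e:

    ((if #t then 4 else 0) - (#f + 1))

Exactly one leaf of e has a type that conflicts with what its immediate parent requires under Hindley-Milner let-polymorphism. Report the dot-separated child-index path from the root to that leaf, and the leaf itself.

Trace:
  unify Bool ~ Bool
  unify Int ~ Int
  unify Int ~ Int
  unify Bool ~ Int
  FAIL: mismatch Bool ~ Int

Answer: 1.0 : false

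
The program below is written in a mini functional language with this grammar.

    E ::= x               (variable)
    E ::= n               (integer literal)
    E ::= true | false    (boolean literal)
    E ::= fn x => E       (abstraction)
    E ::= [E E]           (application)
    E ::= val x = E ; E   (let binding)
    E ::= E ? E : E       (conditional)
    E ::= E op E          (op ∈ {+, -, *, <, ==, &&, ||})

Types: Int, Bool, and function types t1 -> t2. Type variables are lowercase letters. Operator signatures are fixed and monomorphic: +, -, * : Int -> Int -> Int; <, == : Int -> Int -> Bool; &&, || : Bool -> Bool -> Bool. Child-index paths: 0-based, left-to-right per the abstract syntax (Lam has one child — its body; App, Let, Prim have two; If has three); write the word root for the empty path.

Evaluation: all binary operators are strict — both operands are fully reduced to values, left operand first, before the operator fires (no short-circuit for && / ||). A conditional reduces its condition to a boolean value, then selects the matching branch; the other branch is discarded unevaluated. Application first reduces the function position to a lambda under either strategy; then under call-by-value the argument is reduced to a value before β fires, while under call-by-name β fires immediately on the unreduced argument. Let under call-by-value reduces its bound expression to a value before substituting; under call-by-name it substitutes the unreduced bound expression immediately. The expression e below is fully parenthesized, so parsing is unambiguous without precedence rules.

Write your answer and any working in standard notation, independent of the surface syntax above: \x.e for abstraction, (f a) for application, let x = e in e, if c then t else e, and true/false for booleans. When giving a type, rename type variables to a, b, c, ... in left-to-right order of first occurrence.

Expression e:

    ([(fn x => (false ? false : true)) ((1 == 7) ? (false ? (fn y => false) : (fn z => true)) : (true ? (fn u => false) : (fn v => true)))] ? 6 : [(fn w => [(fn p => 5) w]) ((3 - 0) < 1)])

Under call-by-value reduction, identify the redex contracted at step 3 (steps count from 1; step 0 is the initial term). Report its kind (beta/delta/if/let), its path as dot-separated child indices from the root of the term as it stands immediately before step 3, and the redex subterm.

Trace:
step 0: (if ((\x.(if false then false else true)) (if (1 == 7) then (if false then (\y.false) else (\z.true)) else (if true then (\u.false) else (\v.true)))) then 6 else ((\w.((\p.5) w)) ((3 - 0) < 1)))
step 1: [delta@0.1.0] (if ((\x.(if false then false else true)) (if false then (if false then (\y.false) else (\z.true)) else (if true then (\u.false) else (\v.true)))) then 6 else ((\w.((\p.5) w)) ((3 - 0) < 1)))
step 2: [if@0.1] (if ((\x.(if false then false else true)) (if true then (\u.false) else (\v.true))) then 6 else ((\w.((\p.5) w)) ((3 - 0) < 1)))
step 3: [if@0.1] (if ((\x.(if false then false else true)) (\u.false)) then 6 else ((\w.((\p.5) w)) ((3 - 0) < 1)))

Answer: if at 0.1 : (if true then (\u.false) else (\v.true))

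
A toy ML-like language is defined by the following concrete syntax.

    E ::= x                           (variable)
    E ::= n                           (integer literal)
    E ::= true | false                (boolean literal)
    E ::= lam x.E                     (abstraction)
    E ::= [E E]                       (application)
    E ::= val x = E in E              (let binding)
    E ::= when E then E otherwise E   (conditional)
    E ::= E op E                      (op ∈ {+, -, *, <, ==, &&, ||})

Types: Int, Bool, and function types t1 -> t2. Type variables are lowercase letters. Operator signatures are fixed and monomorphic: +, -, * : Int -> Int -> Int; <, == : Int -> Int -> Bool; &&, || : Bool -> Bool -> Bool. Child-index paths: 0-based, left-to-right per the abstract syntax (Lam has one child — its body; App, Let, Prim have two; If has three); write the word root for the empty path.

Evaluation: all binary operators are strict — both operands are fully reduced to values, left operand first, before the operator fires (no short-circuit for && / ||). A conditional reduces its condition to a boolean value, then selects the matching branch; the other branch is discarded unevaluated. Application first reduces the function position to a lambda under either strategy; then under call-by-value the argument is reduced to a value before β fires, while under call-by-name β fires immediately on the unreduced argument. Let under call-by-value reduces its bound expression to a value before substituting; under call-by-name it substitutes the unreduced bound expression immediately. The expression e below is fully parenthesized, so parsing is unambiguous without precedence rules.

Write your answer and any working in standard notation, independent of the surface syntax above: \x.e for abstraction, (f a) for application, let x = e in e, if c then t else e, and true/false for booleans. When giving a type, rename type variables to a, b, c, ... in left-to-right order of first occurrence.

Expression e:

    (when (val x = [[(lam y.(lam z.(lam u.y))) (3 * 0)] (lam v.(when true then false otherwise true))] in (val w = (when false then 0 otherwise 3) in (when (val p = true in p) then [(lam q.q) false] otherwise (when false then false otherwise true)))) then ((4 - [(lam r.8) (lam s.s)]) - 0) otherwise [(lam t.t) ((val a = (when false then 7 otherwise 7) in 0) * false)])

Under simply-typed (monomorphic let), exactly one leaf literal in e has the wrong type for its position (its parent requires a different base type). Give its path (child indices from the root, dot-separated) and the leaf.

Answer: 2.1.1 : false

Trace:
y : a
\u._ : c -> a
\z._ : b -> c -> a
\y._ : a -> b -> c -> a
  unify Int ~ Int
  unify Int ~ Int
  unify a -> b -> c -> a ~ Int -> d
  unify a ~ Int
  unify b -> c -> Int ~ d
_ _ : b -> c -> Int
  unify Bool ~ Bool
  unify Bool ~ Bool
\v._ : e -> Bool
  unify b -> c -> Int ~ (e -> Bool) -> f
  unify b ~ e -> Bool
  unify c -> Int ~ f
_ _ : c -> Int
let x : c -> Int
  unify Bool ~ Bool
  unify Int ~ Int
let w : Int
let p : Bool
p : Bool
  unify Bool ~ Bool
q : g
\q._ : g -> g
  unify g -> g ~ Bool -> h
  unify g ~ Bool
  unify Bool ~ h
_ _ : Bool
  unify Bool ~ Bool
  unify Bool ~ Bool
  unify Bool ~ Bool
  unify Bool ~ Bool
  unify Int ~ Int
\r._ : i -> Int
s : j
\s._ : j -> j
  unify i -> Int ~ (j -> j) -> k
  unify i ~ j -> j
  unify Int ~ k
_ _ : Int
  unify Int ~ Int
  unify Int ~ Int
  unify Int ~ Int
t : l
\t._ : l -> l
  unify Bool ~ Bool
  unify Int ~ Int
let a : Int
  unify Int ~ Int
  unify Bool ~ Int
  FAIL: mismatch Bool ~ Int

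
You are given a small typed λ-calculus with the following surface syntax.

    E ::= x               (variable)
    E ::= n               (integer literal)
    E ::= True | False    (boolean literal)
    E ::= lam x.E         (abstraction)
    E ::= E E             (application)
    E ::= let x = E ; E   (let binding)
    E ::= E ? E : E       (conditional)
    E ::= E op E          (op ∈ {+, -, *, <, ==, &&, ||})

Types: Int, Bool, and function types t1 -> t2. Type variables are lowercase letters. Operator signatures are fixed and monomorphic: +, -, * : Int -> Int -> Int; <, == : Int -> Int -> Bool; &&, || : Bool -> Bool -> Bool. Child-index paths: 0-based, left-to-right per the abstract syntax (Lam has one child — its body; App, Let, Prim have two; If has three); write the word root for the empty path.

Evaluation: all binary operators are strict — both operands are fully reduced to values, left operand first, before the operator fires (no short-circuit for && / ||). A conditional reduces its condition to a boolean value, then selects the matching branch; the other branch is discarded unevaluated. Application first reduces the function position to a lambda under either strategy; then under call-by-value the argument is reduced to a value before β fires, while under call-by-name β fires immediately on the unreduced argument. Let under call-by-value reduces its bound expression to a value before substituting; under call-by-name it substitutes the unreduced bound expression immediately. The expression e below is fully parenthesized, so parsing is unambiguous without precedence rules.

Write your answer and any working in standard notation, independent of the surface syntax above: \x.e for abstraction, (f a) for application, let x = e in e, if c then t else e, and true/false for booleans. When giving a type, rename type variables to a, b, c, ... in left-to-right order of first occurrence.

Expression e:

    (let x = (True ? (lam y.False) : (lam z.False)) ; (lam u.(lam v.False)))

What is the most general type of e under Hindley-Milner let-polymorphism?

Answer: a -> b -> Bool

Working:
  unify Bool ~ Bool
\y._ : a -> Bool
\z._ : b -> Bool
  unify a -> Bool ~ b -> Bool
  unify a ~ b
  unify Bool ~ Bool
let x : forall. b -> Bool
\v._ : d -> Bool
\u._ : c -> d -> Bool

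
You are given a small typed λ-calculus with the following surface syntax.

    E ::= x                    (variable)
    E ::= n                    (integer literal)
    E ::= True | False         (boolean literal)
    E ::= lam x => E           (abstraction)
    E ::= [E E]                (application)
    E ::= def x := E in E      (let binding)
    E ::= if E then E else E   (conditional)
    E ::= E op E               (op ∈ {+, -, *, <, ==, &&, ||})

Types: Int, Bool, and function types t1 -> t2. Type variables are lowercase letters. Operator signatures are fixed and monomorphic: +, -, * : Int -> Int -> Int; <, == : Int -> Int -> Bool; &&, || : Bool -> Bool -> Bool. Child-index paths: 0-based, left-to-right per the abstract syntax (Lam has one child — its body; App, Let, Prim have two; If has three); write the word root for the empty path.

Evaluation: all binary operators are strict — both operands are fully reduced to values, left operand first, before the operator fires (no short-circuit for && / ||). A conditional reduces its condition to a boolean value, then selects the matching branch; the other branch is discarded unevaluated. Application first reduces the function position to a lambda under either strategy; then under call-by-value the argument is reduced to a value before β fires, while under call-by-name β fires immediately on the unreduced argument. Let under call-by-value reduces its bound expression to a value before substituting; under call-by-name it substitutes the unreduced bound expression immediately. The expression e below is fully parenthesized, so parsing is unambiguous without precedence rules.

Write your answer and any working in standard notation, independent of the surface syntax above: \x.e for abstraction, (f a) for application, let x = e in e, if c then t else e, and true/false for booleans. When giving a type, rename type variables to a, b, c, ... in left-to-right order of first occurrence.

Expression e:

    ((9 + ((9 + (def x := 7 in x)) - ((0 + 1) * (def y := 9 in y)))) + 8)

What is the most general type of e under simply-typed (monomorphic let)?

Working:
  unify Int ~ Int
  unify Int ~ Int
let x : Int
x : Int
  unify Int ~ Int
  unify Int ~ Int
  unify Int ~ Int
  unify Int ~ Int
  unify Int ~ Int
let y : Int
y : Int
  unify Int ~ Int
  unify Int ~ Int
  unify Int ~ Int
  unify Int ~ Int
  unify Int ~ Int

Answer: Int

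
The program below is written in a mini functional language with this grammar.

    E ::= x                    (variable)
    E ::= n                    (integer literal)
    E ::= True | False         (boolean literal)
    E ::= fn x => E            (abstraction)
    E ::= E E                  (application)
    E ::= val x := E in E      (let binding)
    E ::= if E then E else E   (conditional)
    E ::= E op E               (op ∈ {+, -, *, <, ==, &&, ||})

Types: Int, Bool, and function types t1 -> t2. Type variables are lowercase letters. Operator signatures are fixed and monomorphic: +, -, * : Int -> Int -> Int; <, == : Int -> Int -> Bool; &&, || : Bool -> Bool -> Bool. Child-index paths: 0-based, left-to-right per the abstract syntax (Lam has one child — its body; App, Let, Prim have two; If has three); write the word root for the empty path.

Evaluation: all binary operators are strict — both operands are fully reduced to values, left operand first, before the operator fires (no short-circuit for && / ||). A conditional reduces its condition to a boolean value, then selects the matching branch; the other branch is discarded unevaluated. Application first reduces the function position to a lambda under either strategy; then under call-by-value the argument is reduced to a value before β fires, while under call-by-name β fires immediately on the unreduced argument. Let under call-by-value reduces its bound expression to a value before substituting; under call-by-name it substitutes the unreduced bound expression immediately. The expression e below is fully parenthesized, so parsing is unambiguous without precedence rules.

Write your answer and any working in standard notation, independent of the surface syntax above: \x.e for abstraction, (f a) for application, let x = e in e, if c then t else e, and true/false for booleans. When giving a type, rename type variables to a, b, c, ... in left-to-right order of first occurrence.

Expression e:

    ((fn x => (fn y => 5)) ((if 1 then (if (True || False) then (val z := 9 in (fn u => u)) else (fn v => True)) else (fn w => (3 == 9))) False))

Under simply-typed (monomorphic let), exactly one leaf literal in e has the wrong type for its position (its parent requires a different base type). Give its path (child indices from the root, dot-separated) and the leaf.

Answer: 1.0.0 : 1

Working:
\y._ : b -> Int
\x._ : a -> b -> Int
  unify Int ~ Bool
  FAIL: mismatch Int ~ Bool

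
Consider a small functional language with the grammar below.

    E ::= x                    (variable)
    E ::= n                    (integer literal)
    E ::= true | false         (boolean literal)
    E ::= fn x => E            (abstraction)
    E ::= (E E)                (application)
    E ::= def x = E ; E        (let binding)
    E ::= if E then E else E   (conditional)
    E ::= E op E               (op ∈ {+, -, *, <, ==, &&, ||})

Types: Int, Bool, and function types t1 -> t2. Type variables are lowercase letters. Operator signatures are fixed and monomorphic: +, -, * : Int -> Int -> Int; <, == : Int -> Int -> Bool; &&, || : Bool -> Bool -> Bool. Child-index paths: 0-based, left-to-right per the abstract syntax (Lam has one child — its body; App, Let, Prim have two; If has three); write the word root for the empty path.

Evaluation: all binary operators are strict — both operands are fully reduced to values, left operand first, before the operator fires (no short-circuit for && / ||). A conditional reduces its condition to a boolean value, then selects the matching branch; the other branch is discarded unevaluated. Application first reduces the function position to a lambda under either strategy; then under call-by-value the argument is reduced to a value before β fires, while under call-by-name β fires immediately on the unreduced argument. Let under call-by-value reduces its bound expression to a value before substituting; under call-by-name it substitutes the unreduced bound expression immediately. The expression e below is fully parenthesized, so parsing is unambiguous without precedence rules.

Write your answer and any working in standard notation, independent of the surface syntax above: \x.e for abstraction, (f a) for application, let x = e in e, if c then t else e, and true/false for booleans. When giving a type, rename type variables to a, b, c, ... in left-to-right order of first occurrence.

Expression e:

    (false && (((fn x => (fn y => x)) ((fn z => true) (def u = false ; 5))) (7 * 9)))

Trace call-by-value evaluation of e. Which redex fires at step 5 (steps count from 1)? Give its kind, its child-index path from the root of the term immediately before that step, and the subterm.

Working:
step 0: (false && (((\x.(\y.x)) ((\z.true) (let u = false in 5))) (7 * 9)))
step 1: [let@1.0.1.1] (false && (((\x.(\y.x)) ((\z.true) 5)) (7 * 9)))
step 2: [beta@1.0.1] (false && (((\x.(\y.x)) true) (7 * 9)))
step 3: [beta@1.0] (false && ((\y.true) (7 * 9)))
step 4: [delta@1.1] (false && ((\y.true) 63))
step 5: [beta@1] (false && true)

Answer: beta at 1 : ((\y.true) 63)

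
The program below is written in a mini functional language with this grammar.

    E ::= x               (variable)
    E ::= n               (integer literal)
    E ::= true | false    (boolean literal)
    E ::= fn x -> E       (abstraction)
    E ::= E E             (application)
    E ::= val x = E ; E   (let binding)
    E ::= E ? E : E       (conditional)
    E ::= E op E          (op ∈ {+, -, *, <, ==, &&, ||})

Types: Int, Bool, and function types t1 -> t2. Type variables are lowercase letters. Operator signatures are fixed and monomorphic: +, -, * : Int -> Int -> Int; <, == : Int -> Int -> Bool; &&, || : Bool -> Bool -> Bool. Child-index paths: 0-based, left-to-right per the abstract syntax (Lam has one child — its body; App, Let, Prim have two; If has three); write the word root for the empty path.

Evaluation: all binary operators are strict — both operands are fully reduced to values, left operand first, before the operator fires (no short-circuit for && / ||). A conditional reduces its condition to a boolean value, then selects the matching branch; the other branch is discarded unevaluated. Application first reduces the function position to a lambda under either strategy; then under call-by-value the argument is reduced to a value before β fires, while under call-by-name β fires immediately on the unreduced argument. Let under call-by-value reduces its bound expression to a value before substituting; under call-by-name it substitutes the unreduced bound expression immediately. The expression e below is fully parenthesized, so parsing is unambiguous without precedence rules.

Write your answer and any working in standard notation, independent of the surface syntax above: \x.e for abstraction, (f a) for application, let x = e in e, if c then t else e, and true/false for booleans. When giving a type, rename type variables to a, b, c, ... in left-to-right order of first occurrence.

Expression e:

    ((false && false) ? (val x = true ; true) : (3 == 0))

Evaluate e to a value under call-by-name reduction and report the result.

Answer: false

Working:
step 0: (if (false && false) then (let x = true in true) else (3 == 0))
step 1: [delta@0] (if false then (let x = true in true) else (3 == 0))
step 2: [if@root] (3 == 0)
step 3: [delta@root] false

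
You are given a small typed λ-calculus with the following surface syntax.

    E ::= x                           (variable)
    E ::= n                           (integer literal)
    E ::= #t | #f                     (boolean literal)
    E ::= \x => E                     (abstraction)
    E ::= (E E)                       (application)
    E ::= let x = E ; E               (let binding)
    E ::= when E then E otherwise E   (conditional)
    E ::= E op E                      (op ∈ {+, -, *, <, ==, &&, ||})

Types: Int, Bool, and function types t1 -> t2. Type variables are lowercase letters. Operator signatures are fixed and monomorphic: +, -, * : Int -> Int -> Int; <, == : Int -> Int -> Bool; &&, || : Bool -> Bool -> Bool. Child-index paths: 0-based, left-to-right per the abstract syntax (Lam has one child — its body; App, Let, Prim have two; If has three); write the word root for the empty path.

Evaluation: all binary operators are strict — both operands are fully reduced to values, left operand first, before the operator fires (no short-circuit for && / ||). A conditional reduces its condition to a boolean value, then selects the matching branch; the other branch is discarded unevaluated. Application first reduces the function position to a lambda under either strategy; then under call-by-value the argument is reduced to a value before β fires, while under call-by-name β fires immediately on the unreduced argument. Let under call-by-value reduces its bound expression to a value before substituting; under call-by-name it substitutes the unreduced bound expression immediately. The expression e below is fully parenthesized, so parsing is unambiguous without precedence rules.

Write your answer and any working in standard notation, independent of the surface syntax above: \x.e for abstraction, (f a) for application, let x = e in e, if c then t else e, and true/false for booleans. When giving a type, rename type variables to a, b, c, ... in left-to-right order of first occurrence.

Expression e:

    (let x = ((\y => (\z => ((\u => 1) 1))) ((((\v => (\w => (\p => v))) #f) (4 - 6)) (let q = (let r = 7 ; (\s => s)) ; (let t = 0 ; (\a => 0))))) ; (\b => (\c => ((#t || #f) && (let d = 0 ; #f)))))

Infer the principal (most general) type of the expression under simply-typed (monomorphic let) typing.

Answer: a -> b -> Bool

Trace:
\u._ : c -> Int
  unify c -> Int ~ Int -> d
  unify c ~ Int
  unify Int ~ d
_ _ : Int
\z._ : b -> Int
\y._ : a -> b -> Int
v : e
\p._ : g -> e
\w._ : f -> g -> e
\v._ : e -> f -> g -> e
  unify e -> f -> g -> e ~ Bool -> h
  unify e ~ Bool
  unify f -> g -> Bool ~ h
_ _ : f -> g -> Bool
  unify Int ~ Int
  unify Int ~ Int
  unify f -> g -> Bool ~ Int -> i
  unify f ~ Int
  unify g -> Bool ~ i
_ _ : g -> Bool
let r : Int
s : j
\s._ : j -> j
let q : j -> j
let t : Int
\a._ : k -> Int
  unify g -> Bool ~ (k -> Int) -> l
  unify g ~ k -> Int
  unify Bool ~ l
_ _ : Bool
  unify a -> b -> Int ~ Bool -> m
  unify a ~ Bool
  unify b -> Int ~ m
_ _ : b -> Int
let x : b -> Int
  unify Bool ~ Bool
  unify Bool ~ Bool
  unify Bool ~ Bool
let d : Int
  unify Bool ~ Bool
\c._ : o -> Bool
\b._ : n -> o -> Bool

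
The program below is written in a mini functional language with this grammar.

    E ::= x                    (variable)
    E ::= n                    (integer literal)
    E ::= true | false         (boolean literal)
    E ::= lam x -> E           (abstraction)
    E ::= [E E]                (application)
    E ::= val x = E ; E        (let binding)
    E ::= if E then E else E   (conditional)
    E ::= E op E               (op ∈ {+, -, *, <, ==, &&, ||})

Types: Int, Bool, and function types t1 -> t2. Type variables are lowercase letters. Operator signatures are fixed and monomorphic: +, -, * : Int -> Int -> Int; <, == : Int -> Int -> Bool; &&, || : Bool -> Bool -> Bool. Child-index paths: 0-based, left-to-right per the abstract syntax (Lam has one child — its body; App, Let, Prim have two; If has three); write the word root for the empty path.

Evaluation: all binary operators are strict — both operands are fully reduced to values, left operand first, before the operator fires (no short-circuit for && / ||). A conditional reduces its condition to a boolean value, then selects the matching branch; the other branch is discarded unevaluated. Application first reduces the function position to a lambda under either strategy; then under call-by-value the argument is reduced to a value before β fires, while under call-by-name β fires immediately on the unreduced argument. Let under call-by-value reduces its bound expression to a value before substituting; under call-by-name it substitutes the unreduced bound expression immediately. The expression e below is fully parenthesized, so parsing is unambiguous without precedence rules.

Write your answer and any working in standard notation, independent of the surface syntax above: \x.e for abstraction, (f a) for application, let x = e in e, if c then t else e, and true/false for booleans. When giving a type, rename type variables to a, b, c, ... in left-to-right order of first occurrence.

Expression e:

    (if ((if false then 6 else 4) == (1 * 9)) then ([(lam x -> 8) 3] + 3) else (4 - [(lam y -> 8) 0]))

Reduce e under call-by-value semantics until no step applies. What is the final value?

Working:
step 0: (if ((if false then 6 else 4) == (1 * 9)) then (((\x.8) 3) + 3) else (4 - ((\y.8) 0)))
step 1: [if@0.0] (if (4 == (1 * 9)) then (((\x.8) 3) + 3) else (4 - ((\y.8) 0)))
step 2: [delta@0.1] (if (4 == 9) then (((\x.8) 3) + 3) else (4 - ((\y.8) 0)))
step 3: [delta@0] (if false then (((\x.8) 3) + 3) else (4 - ((\y.8) 0)))
step 4: [if@root] (4 - ((\y.8) 0))
step 5: [beta@1] (4 - 8)
step 6: [delta@root] -4

Answer: -4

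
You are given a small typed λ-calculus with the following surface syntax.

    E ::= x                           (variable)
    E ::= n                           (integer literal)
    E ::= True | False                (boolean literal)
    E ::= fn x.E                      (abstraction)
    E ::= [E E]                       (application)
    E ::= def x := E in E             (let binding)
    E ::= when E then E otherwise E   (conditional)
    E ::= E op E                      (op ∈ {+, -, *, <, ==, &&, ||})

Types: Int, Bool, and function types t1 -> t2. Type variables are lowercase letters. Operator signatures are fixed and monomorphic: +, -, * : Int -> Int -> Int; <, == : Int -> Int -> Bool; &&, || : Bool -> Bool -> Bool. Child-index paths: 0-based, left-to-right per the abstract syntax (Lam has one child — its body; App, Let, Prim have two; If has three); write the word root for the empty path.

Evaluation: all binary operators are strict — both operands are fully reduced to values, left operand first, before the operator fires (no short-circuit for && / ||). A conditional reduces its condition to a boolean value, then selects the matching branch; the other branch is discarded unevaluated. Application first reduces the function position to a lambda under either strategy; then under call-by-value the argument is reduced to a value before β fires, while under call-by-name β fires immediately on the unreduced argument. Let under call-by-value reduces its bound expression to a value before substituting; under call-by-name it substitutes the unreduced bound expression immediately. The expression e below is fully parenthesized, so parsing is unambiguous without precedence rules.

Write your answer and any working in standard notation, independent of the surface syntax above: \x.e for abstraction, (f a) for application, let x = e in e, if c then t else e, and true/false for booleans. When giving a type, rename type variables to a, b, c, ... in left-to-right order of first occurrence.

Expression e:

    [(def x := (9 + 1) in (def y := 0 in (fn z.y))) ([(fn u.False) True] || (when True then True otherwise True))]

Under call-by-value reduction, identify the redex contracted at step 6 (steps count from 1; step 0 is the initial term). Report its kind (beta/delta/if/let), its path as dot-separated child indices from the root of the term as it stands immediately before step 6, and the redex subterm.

Derivation:
step 0: ((let x = (9 + 1) in (let y = 0 in (\z.y))) (((\u.false) true) || (if true then true else true)))
step 1: [delta@0.0] ((let x = 10 in (let y = 0 in (\z.y))) (((\u.false) true) || (if true then true else true)))
step 2: [let@0] ((let y = 0 in (\z.y)) (((\u.false) true) || (if true then true else true)))
step 3: [let@0] ((\z.0) (((\u.false) true) || (if true then true else true)))
step 4: [beta@1.0] ((\z.0) (false || (if true then true else true)))
step 5: [if@1.1] ((\z.0) (false || true))
step 6: [delta@1] ((\z.0) true)

Answer: delta at 1 : (false || true)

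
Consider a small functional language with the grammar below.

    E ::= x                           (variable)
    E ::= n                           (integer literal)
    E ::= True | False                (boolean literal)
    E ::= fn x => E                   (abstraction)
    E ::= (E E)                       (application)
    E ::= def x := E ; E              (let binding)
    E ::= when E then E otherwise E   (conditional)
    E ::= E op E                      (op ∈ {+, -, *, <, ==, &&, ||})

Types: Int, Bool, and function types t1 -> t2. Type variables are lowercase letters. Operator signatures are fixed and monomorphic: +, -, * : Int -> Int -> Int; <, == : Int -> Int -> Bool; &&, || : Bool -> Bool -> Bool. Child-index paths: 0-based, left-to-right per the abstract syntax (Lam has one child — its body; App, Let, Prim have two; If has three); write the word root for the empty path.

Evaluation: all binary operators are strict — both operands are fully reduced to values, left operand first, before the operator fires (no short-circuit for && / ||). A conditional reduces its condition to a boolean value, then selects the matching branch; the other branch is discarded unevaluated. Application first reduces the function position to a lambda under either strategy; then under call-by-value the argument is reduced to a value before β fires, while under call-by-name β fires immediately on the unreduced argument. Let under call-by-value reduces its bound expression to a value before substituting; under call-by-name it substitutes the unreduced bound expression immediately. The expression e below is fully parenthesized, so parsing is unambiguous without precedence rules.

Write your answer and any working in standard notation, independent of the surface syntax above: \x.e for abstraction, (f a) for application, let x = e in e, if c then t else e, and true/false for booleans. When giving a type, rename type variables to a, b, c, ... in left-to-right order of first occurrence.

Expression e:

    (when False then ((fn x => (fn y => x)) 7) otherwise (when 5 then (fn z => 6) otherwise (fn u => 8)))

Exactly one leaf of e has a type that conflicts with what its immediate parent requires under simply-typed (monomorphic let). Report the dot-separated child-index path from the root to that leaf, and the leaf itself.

Answer: 2.0 : 5

Working:
  unify Bool ~ Bool
x : a
\y._ : b -> a
\x._ : a -> b -> a
  unify a -> b -> a ~ Int -> c
  unify a ~ Int
  unify b -> Int ~ c
_ _ : b -> Int
  unify Int ~ Bool
  FAIL: mismatch Int ~ Bool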